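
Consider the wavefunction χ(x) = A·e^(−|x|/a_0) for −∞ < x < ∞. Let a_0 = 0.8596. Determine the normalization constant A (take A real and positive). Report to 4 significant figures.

A ≈ 1.079

The normalization condition is ∫|χ|² dx = 1 from −∞ to ∞.
Using ∫₀^∞ xⁿ e^(−αx) dx = n!/αⁿ⁺¹, with χ = A·e^(−|x|/a_0), the integral evaluates to A²·[a_0].
Hence A² = 1/[a_0].
Substituting a_0 = 0.8596 gives A² = 1.1633, so A = 1.0786.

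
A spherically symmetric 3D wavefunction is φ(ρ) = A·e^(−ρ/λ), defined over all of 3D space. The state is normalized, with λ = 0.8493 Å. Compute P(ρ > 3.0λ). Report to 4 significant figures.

P ≈ 0.06197

With dV = 4πρ²dρ, the probability is ∫|φ|² dV over ρ > 3.0λ.
The full normalization integral is A²·[π·λ^3] = 1, fixing A².
Substituting u = ρ/λ, A², 4π and the length scale all cancel in the ratio: P = ∫_{3.0}^{∞} u^2·e^(-2·u) du / ∫_{0}^{∞} u^2·e^(-2·u) du.
An antiderivative of u^2·e^(-2·u) is -(2·u^2 + 2·u + 1)·e^(-2·u)/4; evaluating from 3.0 to ∞ gives 25·e^(-6)/4, while the full integral is 1/4.
This evaluates to P = 0.061969.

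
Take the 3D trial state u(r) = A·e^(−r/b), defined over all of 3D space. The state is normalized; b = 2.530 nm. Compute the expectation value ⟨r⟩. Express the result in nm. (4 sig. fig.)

⟨r⟩ ≈ 3.795 nm

The expectation value is the |u|²-weighted average of r: ∫ r|u|² 4πr² dr.
With ∫₀^∞ r^3 e^(−αr) dr = 3!/α^4, since the A² factors cancel between numerator and denominator, ⟨r⟩ = 3·b/2.
With b = 2.530, ⟨r⟩ = 3.7950.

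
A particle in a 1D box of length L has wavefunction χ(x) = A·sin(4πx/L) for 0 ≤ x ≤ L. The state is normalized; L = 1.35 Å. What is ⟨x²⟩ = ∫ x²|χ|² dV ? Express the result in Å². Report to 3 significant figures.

⟨x^2⟩ ≈ 0.602 Å^2

The expectation value is the |χ|²-weighted average of x^2: ∫ x^2|χ|² dx.
Since the A² factors cancel between numerator and denominator, ⟨x²⟩ = -L^2/(32·π^2) + L^2/3.
With L = 1.35, ⟨x^2⟩ = 0.6017.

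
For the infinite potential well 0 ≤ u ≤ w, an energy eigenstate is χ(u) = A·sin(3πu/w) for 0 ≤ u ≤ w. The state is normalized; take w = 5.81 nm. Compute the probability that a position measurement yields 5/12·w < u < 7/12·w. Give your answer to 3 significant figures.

The probability is P = ∫ |χ|² du over [5/12·w, 7/12·w].
The normalization integral ∫|χ|²du over the whole domain equals w/2·A², and A² cancels in the ratio.
Let t = u/w; then A² and the length scale cancel, so P = ∫_{5/12}^{7/12} sin(3·π·t)^2 dt ÷ ∫_{0}^{1} sin(3·π·t)^2 dt.
An antiderivative of sin(3·π·t)^2 is t/2 - sin(6·π·t)/(12·π); evaluating from 5/12 to 7/12 gives 1/(6·π) + 1/12, while the full integral is 1/2.
This works out to P = (2 + π)/(6·π).

P ≈ 0.273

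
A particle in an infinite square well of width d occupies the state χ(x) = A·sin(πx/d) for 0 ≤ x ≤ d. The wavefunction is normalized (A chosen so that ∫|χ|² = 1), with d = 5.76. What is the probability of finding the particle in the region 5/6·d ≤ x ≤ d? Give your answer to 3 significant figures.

The probability is P = ∫ |χ|² dx over [5/6·d, d].
The normalization integral ∫|χ|²dx over the whole domain equals d/2·A², and A² cancels in the ratio.
Let u = x/d; then A² and the length scale cancel, so P = ∫_{5/6}^{1} sin(π·u)^2 du ÷ ∫_{0}^{1} sin(π·u)^2 du.
Using ∫ sin(π·u)^2 du = u/2 - sin(2·π·u)/(4·π), the numerator is -√(3)/(8·π) + 1/12 and the denominator is 1/2.
Taking the ratio, P = (-√(3)/4 + π/6)/π.

P ≈ 0.0288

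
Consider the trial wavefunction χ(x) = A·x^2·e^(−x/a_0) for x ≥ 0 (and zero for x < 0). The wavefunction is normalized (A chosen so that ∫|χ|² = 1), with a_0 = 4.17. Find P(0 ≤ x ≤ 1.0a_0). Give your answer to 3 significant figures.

|χ|² is the probability density, so P = ∫_{0}^{1.0a_0} |χ|² dx.
With A² fixed by ∫|χ|² = 1, i.e. A² = (3·a_0^5/4)^(−1), substitute and integrate.
Let u = x/a_0; then A² and the length scale cancel, so P = ∫_{0}^{1.0} u^4·e^(-2·u) du ÷ ∫_{0}^{∞} u^4·e^(-2·u) du.
Using ∫ u^4·e^(-2·u) du = -(u^4/2 + u^3 + 3·u^2/2 + 3·u/2 + 3/4)·e^(-2·u), the numerator is 3/4 - 21·e^(-2)/4 and the denominator is 3/4.
The result is P = 0.05265.

P ≈ 0.0527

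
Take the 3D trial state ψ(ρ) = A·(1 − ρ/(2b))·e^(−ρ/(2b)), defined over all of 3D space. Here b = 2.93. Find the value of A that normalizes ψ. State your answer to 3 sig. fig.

A ≈ 0.0398

We need A² ∫|f|² 4πρ² dρ = 1, taking the integral from 0 to ∞.
In 3D with spherical symmetry the volume element is 4πρ² dρ.
With ψ = A·(1 − ρ/(2b))·e^(−ρ/(2b)), the integral evaluates to A²·[8·π·b^3].
Substituting b = 2.93 gives A² = 0.001582, so A = 0.03977.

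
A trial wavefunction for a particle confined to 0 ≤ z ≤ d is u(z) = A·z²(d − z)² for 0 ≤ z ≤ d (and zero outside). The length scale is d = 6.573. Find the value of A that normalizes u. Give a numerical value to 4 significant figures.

A ≈ 0.005245

The normalization condition is ∫|u|² dz = 1 from 0 to d.
Expanding the polynomial and integrating term by term, with u = A·z²(d − z)², the integral evaluates to A²·[d^9/630].
Hence A² = 1/[d^9/630].
With d = 6.573: A² = 0.000027509 and A = 0.0052449.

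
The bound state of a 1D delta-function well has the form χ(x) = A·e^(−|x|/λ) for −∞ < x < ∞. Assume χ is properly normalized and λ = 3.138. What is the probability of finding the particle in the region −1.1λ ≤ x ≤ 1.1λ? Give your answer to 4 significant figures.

P ≈ 0.8892

|χ|² is the probability density, so P = ∫_{−1.1λ}^{1.1λ} |χ|² dx.
The normalization integral ∫|χ|²dx over the whole domain equals λ·A², and A² cancels in the ratio.
By symmetry take twice the x ≥ 0 contribution in numerator and denominator; the 2's cancel. In terms of u = x/λ (A² and the length scale cancel between numerator and denominator), P = [∫_{0}^{1.1} e^(-2·u) du] / [∫_{0}^{∞} e^(-2·u) du].
With ∫ e^(-2·u) du = -e^(-2·u)/2 + C, the region integral is 1/2 - e^(-11/5)/2 and the full one is 1/2.
Taking the ratio, P = 0.88920.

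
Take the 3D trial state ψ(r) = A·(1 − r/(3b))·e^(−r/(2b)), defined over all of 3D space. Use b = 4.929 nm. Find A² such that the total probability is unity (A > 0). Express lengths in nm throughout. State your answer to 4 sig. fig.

We need A² ∫|f|² 4πr² dr = 1, taking the integral from 0 to ∞.
(Spherical symmetry: dV = 4πr² dr.)
Recall ∫₀^∞ r^m e^(−r/β) dr = m!·β^(m+1), carrying out the integral gives A² · 8·π·b^3/3.
So A² = (8·π·b^3/3)^(−1).
Substituting b = 4.929 gives A² = 0.00099679, so A = 0.031572.

A^2 ≈ 0.0009968 nm^(-3)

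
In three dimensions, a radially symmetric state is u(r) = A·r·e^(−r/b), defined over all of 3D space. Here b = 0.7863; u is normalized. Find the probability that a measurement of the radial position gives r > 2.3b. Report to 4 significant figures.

P ≈ 0.5132

With dV = 4πr²dr, the probability is ∫|u|² dV over r > 2.3b.
Normalization gives A² = 1/(3·π·b^5).
Let t = r/b; then A², 4π and the length scale all cancel, so P = ∫_{2.3}^{∞} t^4·e^(-2·t) dt ÷ ∫_{0}^{∞} t^4·e^(-2·t) dt.
An antiderivative of t^4·e^(-2·t) is -(t^4/2 + t^3 + 3·t^2/2 + 3·t/2 + 3/4)·e^(-2·t); evaluating from 2.3 to ∞ gives ≈ 0.384926, while the full integral is 3/4.
Taking the ratio yields P = 0.51323.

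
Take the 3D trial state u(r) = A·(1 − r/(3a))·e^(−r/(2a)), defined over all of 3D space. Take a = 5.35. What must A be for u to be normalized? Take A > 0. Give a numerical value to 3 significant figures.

A ≈ 0.0279

Require ∫ |u|² 4πr² dr = 1 over the whole domain.
(Spherical symmetry: dV = 4πr² dr.)
With ∫₀^∞ r^4 e^(−αr) dr = 4!/α^5, carrying out the integral gives A² · 8·π·a^3/3.
Hence A² = 1/[8·π·a^3/3].
With a = 5.35: A² = 0.0007795 and A = 0.02792.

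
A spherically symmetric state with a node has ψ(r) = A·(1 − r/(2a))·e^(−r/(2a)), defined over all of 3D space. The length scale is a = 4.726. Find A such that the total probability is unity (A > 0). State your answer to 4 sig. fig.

A ≈ 0.01942

The normalization condition is ∫|ψ|² 4πr² dr = 1 from 0 to ∞.
(Spherical symmetry: dV = 4πr² dr.)
Using ∫₀^∞ rⁿ e^(−αr) dr = n!/αⁿ⁺¹, ∫|ψ|² 4πr² dr = A²·(8·π·a^3).
So A² = (8·π·a^3)^(−1).
Plugging in a = 4.726 yields A = 0.019415.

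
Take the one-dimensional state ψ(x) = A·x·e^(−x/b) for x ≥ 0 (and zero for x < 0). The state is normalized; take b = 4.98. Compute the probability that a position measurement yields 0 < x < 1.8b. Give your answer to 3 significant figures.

P ≈ 0.697

The probability is P = ∫ |ψ|² dx over [0, 1.8b].
Since A² = 1/(b^3/4), this is the region integral divided by the full normalization integral.
Let u = x/b; then A² and the length scale cancel, so P = ∫_{0}^{1.8} u^2·e^(-2·u) du ÷ ∫_{0}^{∞} u^2·e^(-2·u) du.
An antiderivative of u^2·e^(-2·u) is -(2·u^2 + 2·u + 1)·e^(-2·u)/4; evaluating from 0 to 1.8 gives 1/4 - 277·e^(-18/5)/100, while the full integral is 1/4.
Evaluating gives P = 0.6973.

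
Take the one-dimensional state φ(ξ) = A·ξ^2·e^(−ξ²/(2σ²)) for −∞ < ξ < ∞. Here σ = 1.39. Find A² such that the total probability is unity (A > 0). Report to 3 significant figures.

A^2 ≈ 0.145

Require ∫ |φ|² dξ = 1 over the whole domain.
Using the Gaussian integral ∫_{−∞}^{∞} e^(−αξ²) dξ = √(π/α), ∫|φ|² dξ = A²·(3·√(π)·σ^5/4).
With σ = 1.39: A² = 0.1450 and A = 0.3808.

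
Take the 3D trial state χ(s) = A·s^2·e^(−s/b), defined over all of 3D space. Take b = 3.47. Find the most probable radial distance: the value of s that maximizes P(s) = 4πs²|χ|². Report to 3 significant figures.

s ≈ 10.4

The maximum of P(s) = 4πs²|χ|² occurs where its derivative vanishes.
Solving yields s = 3·b.
With b = 3.47, the most probable radial distance is 10.41.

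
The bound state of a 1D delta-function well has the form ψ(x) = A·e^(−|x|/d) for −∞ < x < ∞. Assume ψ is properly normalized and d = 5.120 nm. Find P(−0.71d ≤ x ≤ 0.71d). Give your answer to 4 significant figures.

The probability is P = ∫ |ψ|² dx over [−0.71d, 0.71d].
Since A² = 1/(d), this is the region integral divided by the full normalization integral.
By symmetry take twice the x ≥ 0 contribution in numerator and denominator; the 2's cancel. Let u = x/d; then A² and the length scale cancel, so P = ∫_{0}^{0.71} e^(-2·u) du ÷ ∫_{0}^{∞} e^(-2·u) du.
With ∫ e^(-2·u) du = -e^(-2·u)/2 + C, the region integral is 1/2 - e^(-71/50)/2 and the full one is 1/2.
This works out to P = 0.75829.

P ≈ 0.7583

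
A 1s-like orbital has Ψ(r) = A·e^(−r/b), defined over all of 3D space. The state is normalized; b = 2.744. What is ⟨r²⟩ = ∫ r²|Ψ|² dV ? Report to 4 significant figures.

⟨r^2⟩ ≈ 22.59

⟨r²⟩ = ∫ r^2 |Ψ|² 4πr² dr over the full domain.
With ∫₀^∞ r^4 e^(−αr) dr = 4!/α^5, evaluating both integrals, ⟨r²⟩ = 3·b^2.
Putting b = 2.744 gives 22.589.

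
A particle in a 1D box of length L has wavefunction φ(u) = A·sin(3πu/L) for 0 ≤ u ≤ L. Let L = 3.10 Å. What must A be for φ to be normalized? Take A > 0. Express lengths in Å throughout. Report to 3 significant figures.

A ≈ 0.803 Å^(-1/2)

We need A² ∫|f|² du = 1, taking the integral from 0 to L.
With ∫₀^L sin²(nπu/L) du = L/2, with φ = A·sin(3πu/L), the integral evaluates to A²·[L/2].
Setting this equal to 1 gives A² = 1/(L/2).
Plugging in L = 3.10 yields A = 0.8032.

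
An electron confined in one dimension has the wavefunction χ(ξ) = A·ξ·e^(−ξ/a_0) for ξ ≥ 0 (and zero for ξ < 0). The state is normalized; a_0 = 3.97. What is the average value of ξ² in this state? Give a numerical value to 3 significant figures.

By definition ⟨ξ²⟩ = ∫ ξ^2 |χ(ξ)|² dξ.
Recall ∫₀^∞ ξ^m e^(−ξ/β) dξ = m!·β^(m+1), the ratio of the moment integral to the normalization integral gives ⟨ξ²⟩ = 3·a_0^2.
With a_0 = 3.97, ⟨ξ^2⟩ = 47.28.

⟨ξ^2⟩ ≈ 47.3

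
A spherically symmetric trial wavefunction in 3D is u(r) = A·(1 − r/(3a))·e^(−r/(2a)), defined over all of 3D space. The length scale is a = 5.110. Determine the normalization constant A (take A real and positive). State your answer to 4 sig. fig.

A ≈ 0.02991

The normalization condition is ∫|u|² 4πr² dr = 1 from 0 to ∞.
The angular integral contributes 4π, leaving ∫₀^∞ r²|u|² dr.
The integral (without the A² prefactor) comes out to 8·π·a^3/3.
Hence A² = 1/[8·π·a^3/3].
With a = 5.110: A² = 0.00089458 and A = 0.029910.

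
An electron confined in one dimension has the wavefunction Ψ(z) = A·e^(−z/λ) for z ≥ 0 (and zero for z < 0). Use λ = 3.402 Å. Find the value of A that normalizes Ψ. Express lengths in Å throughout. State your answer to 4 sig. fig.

Normalization requires ∫|Ψ|² dz = 1, integrated from 0 to ∞.
Recall ∫₀^∞ z^m e^(−z/β) dz = m!·β^(m+1), the integral (without the A² prefactor) comes out to λ/2.
Hence A² = 1/[λ/2].
Plugging in λ = 3.402 yields A = 0.76674.

A ≈ 0.7667 Å^(-1/2)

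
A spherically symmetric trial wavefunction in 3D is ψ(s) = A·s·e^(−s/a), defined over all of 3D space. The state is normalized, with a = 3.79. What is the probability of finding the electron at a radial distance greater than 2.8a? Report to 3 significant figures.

P = ∫ |ψ|² 4πs² ds over s > 2.8a.
The full normalization integral is A²·[3·π·a^5] = 1, fixing A².
Let u = s/a; then A², 4π and the length scale all cancel, so P = ∫_{2.8}^{∞} u^4·e^(-2·u) du ÷ ∫_{0}^{∞} u^4·e^(-2·u) du.
With ∫ u^4·e^(-2·u) du = -(u^4/2 + u^3 + 3·u^2/2 + 3·u/2 + 3/4)·e^(-2·u) + C, the region integral is ≈ 0.25661 and the full one is 3/4.
Taking the ratio yields P = 0.3422.

P ≈ 0.342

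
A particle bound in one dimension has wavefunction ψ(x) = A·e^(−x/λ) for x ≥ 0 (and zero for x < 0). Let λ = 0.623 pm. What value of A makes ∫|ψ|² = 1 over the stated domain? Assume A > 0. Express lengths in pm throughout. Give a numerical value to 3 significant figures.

A ≈ 1.79 pm^(-1/2)

Normalization requires ∫|ψ|² dx = 1, integrated from 0 to ∞.
Using ∫₀^∞ xⁿ e^(−αx) dx = n!/αⁿ⁺¹, the integral (without the A² prefactor) comes out to λ/2.
Hence A² = 1/[λ/2].
Plugging in λ = 0.623 yields A = 1.792.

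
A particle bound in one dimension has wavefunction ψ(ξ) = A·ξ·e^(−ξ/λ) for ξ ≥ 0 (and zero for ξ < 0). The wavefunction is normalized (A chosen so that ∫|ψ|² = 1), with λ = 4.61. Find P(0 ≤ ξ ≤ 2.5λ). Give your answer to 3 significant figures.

P ≈ 0.875

P = ∫_{0}^{2.5λ} |ψ(ξ)|² dξ.
The normalization integral ∫|ψ|²dξ over the whole domain equals λ^3/4·A², and A² cancels in the ratio.
In terms of u = ξ/λ (A² and the length scale cancel between numerator and denominator), P = [∫_{0}^{2.5} u^2·e^(-2·u) du] / [∫_{0}^{∞} u^2·e^(-2·u) du].
Using ∫ u^2·e^(-2·u) du = -(2·u^2 + 2·u + 1)·e^(-2·u)/4, the numerator is 1/4 - 37·e^(-5)/8 and the denominator is 1/4.
This works out to P = 0.8753.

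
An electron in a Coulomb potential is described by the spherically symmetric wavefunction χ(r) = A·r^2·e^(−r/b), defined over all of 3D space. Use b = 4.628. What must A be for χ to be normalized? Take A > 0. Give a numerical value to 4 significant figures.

A ≈ 0.0005578

We need A² ∫|f|² 4πr² dr = 1, taking the integral from 0 to ∞.
(Spherical symmetry: dV = 4πr² dr.)
∫|χ|² 4πr² dr = A²·(45·π·b^7/2).
With b = 4.628: A² = 3.1111E-7 and A = 0.00055777.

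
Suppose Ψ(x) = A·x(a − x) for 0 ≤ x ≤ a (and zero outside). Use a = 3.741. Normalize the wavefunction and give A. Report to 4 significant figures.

A ≈ 0.2023

We need A² ∫|f|² dx = 1, taking the integral from 0 to a.
With Ψ = A·x(a − x), the integral evaluates to A²·[a^5/30].
With a = 3.741: A² = 0.040943 and A = 0.20234.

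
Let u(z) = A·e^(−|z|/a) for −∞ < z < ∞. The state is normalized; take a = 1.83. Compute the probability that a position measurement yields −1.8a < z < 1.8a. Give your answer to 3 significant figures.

P = ∫_{−1.8a}^{1.8a} |u(z)|² dz.
The normalization integral ∫|u|²dz over the whole domain equals a·A², and A² cancels in the ratio.
By symmetry take twice the z ≥ 0 contribution in numerator and denominator; the 2's cancel. Substituting t = z/a, A² and the length scale cancel in the ratio: P = ∫_{0}^{1.8} e^(-2·t) dt / ∫_{0}^{∞} e^(-2·t) dt.
With ∫ e^(-2·t) dt = -e^(-2·t)/2 + C, the region integral is 1/2 - e^(-18/5)/2 and the full one is 1/2.
Evaluating gives P = 0.9727.

P ≈ 0.973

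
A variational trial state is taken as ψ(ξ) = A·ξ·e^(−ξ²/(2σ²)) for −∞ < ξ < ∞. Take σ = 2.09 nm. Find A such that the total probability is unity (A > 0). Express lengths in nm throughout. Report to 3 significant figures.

Require ∫ |ψ|² dξ = 1 over the whole domain.
Differentiating ∫e^(−αξ²) dξ = √(π/α) under α to get the higher moments, with ψ = A·ξ·e^(−ξ²/(2σ²)), the integral evaluates to A²·[√(π)·σ^3/2].
Setting this equal to 1 gives A² = 1/(√(π)·σ^3/2).
Plugging in σ = 2.09 yields A = 0.3516.

A ≈ 0.352 nm^(-3/2)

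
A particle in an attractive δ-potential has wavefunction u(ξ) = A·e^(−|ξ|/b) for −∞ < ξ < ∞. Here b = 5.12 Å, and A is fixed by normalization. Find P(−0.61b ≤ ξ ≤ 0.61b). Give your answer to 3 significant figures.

P = ∫_{−0.61b}^{0.61b} |u(ξ)|² dξ.
The normalization integral ∫|u|²dξ over the whole domain equals b·A², and A² cancels in the ratio.
Both integrals are even about ξ = 0, so only the ξ ≥ 0 halves are needed (the factors of 2 cancel). In terms of t = ξ/b (A² and the length scale cancel between numerator and denominator), P = [∫_{0}^{0.61} e^(-2·t) dt] / [∫_{0}^{∞} e^(-2·t) dt].
With ∫ e^(-2·t) dt = -e^(-2·t)/2 + C, the region integral is 1/2 - e^(-61/50)/2 and the full one is 1/2.
This works out to P = 0.7048.

P ≈ 0.705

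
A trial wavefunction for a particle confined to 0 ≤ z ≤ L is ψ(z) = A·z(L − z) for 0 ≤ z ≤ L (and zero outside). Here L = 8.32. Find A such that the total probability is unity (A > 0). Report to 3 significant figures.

Normalization requires ∫|ψ|² dz = 1, integrated from 0 to L.
Expanding the polynomial and integrating term by term, the integral (without the A² prefactor) comes out to L^5/30.
So A² = (L^5/30)^(−1).
With L = 8.32: A² = 0.0007525 and A = 0.02743.

A ≈ 0.0274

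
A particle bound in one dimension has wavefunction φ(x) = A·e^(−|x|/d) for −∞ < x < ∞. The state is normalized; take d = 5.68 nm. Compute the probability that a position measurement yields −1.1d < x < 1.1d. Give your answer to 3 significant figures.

P ≈ 0.889

P = ∫_{−1.1d}^{1.1d} |φ(x)|² dx.
With A² fixed by ∫|φ|² = 1, i.e. A² = (d)^(−1), substitute and integrate.
By symmetry take twice the x ≥ 0 contribution in numerator and denominator; the 2's cancel. In terms of u = x/d (A² and the length scale cancel between numerator and denominator), P = [∫_{0}^{1.1} e^(-2·u) du] / [∫_{0}^{∞} e^(-2·u) du].
An antiderivative of e^(-2·u) is -e^(-2·u)/2; evaluating from 0 to 1.1 gives 1/2 - e^(-11/5)/2, while the full integral is 1/2.
Evaluating gives P = 0.8892.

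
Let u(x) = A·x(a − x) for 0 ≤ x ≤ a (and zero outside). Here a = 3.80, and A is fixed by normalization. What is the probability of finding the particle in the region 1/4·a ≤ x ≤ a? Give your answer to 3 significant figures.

P ≈ 0.896

|u|² is the probability density, so P = ∫_{1/4·a}^{a} |u|² dx.
With A² fixed by ∫|u|² = 1, i.e. A² = (a^5/30)^(−1), substitute and integrate.
Substituting t = x/a, A² and the length scale cancel in the ratio: P = ∫_{1/4}^{1} t^2·(1 - t)^2 dt / ∫_{0}^{1} t^2·(1 - t)^2 dt.
Using ∫ t^2·(1 - t)^2 dt = t^3·(6·t^2 - 15·t + 10)/30, the numerator is 153/5120 and the denominator is 1/30.
Evaluating gives P = 459/512.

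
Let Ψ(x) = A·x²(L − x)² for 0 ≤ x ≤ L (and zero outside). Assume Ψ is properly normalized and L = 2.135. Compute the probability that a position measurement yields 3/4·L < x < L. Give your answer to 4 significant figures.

P = ∫_{3/4·L}^{L} |Ψ(x)|² dx.
With A² fixed by ∫|Ψ|² = 1, i.e. A² = (L^9/630)^(−1), substitute and integrate.
In terms of u = x/L (A² and the length scale cancel between numerator and denominator), P = [∫_{3/4}^{1} u^4·(1 - u)^4 du] / [∫_{0}^{1} u^4·(1 - u)^4 du].
With ∫ u^4·(1 - u)^4 du = u^5·(70·u^4 - 315·u^3 + 540·u^2 - 420·u + 126)/630 + C, the region integral is ≈ 0.0000776624 and the full one is 1/630.
Taking the ratio, P = 0.048927.

P ≈ 0.04893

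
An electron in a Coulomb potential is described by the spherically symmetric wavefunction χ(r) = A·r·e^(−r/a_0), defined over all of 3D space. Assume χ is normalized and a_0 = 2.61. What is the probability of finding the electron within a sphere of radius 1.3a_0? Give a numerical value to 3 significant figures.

P = ∫ |χ|² 4πr² dr over r ≤ 1.3a_0.
The full normalization integral is A²·[3·π·a_0^5] = 1, fixing A².
Let u = r/a_0; then A², 4π and the length scale all cancel, so P = ∫_{0}^{1.3} u^4·e^(-2·u) du ÷ ∫_{0}^{∞} u^4·e^(-2·u) du.
Using ∫ u^4·e^(-2·u) du = -(u^4/2 + u^3 + 3·u^2/2 + 3·u/2 + 3/4)·e^(-2·u), the numerator is ≈ 0.091932 and the denominator is 3/4.
The region integral divided by the full integral gives P = 0.1226.

P ≈ 0.123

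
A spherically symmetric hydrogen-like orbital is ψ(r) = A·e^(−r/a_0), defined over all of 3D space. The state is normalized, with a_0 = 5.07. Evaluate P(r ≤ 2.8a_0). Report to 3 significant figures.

P ≈ 0.918

With dV = 4πr²dr, the probability is ∫|ψ|² dV over r ≤ 2.8a_0.
The full normalization integral is A²·[π·a_0^3] = 1, fixing A².
Substituting u = r/a_0, A², 4π and the length scale all cancel in the ratio: P = ∫_{0}^{2.8} u^2·e^(-2·u) du / ∫_{0}^{∞} u^2·e^(-2·u) du.
Using ∫ u^2·e^(-2·u) du = -(2·u^2 + 2·u + 1)·e^(-2·u)/4, the numerator is 1/4 - 557·e^(-28/5)/100 and the denominator is 1/4.
This evaluates to P = 0.9176.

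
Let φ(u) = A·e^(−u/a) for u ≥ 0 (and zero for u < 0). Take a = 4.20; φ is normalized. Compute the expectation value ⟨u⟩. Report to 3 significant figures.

The expectation value is the |φ|²-weighted average of u: ∫ u|φ|² du.
With ∫₀^∞ u^1 e^(−αu) du = 1!/α^2, evaluating both integrals, ⟨u⟩ = a/2.
With a = 4.20, ⟨u⟩ = 2.100.

⟨u⟩ ≈ 2.10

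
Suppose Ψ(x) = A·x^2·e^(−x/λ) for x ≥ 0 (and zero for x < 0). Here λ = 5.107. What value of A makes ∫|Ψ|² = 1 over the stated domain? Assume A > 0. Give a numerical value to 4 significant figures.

A ≈ 0.01959

Require ∫ |Ψ|² dx = 1 over the whole domain.
∫|Ψ|² dx = A²·(3·λ^5/4).
Hence A² = 1/[3·λ^5/4].
Substituting λ = 5.107 gives A² = 0.00038380, so A = 0.019591.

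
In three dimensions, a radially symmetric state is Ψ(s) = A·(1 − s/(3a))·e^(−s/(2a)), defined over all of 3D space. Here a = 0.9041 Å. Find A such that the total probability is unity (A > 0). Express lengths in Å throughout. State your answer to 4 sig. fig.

We need A² ∫|f|² 4πs² ds = 1, taking the integral from 0 to ∞.
The angular integral contributes 4π, leaving ∫₀^∞ s²|Ψ|² ds.
With ∫₀^∞ s^4 e^(−αs) ds = 4!/α^5, carrying out the integral gives A² · 8·π·a^3/3.
So A² = (8·π·a^3/3)^(−1).
With a = 0.9041: A² = 0.16152 and A = 0.40190.

A ≈ 0.4019 Å^(-3/2)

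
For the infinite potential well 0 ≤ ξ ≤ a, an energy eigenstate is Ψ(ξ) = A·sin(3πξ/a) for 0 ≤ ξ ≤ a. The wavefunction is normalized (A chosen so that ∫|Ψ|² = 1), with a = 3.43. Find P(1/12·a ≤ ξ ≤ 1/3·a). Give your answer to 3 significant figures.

P ≈ 0.303

P = ∫_{1/12·a}^{1/3·a} |Ψ(ξ)|² dξ.
The normalization integral ∫|Ψ|²dξ over the whole domain equals a/2·A², and A² cancels in the ratio.
Let u = ξ/a; then A² and the length scale cancel, so P = ∫_{1/12}^{1/3} sin(3·π·u)^2 du ÷ ∫_{0}^{1} sin(3·π·u)^2 du.
Using ∫ sin(3·π·u)^2 du = u/2 - sin(6·π·u)/(12·π), the numerator is 1/(12·π) + 1/8 and the denominator is 1/2.
Taking the ratio, P = (2 + 3·π)/(12·π).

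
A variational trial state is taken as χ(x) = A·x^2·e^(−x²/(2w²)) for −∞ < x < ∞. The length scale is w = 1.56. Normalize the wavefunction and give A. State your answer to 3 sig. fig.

We need A² ∫|f|² dx = 1, taking the integral from −∞ to ∞.
The integral (without the A² prefactor) comes out to 3·√(π)·w^5/4.
Hence A² = 1/[3·√(π)·w^5/4].
Plugging in w = 1.56 yields A = 0.2853.

A ≈ 0.285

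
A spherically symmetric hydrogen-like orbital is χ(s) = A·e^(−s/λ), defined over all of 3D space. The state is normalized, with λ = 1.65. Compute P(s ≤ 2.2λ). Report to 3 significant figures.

P = ∫ |χ|² 4πs² ds over s ≤ 2.2λ.
A² is fixed by ∫₀^∞ 4πs²|χ|² ds = 1, i.e. A² = (π·λ^3)^(−1).
Let u = s/λ; then A², 4π and the length scale all cancel, so P = ∫_{0}^{2.2} u^2·e^(-2·u) du ÷ ∫_{0}^{∞} u^2·e^(-2·u) du.
An antiderivative of u^2·e^(-2·u) is -(2·u^2 + 2·u + 1)·e^(-2·u)/4; evaluating from 0 to 2.2 gives 1/4 - 377·e^(-22/5)/100, while the full integral is 1/4.
This evaluates to P = 0.8149.

P ≈ 0.815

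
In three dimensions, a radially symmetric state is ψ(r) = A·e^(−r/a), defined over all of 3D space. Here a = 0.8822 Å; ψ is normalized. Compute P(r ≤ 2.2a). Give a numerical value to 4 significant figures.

P ≈ 0.8149

With dV = 4πr²dr, the probability is ∫|ψ|² dV over r ≤ 2.2a.
The full normalization integral is A²·[π·a^3] = 1, fixing A².
In terms of u = r/a (A², 4π and the length scale all cancel between numerator and denominator), P = [∫_{0}^{2.2} u^2·e^(-2·u) du] / [∫_{0}^{∞} u^2·e^(-2·u) du].
An antiderivative of u^2·e^(-2·u) is -(2·u^2 + 2·u + 1)·e^(-2·u)/4; evaluating from 0 to 2.2 gives 1/4 - 377·e^(-22/5)/100, while the full integral is 1/4.
This evaluates to P = 0.81486.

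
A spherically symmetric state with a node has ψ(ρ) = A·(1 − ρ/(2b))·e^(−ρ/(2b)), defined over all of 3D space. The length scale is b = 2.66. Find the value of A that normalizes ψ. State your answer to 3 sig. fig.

A ≈ 0.0460

Require ∫ |ψ|² 4πρ² dρ = 1 over the whole domain.
Using ∫₀^∞ ρⁿ e^(−αρ) dρ = n!/αⁿ⁺¹, the integral (without the A² prefactor) comes out to 8·π·b^3.
Setting this equal to 1 gives A² = 1/(8·π·b^3).
With b = 2.66: A² = 0.002114 and A = 0.04598.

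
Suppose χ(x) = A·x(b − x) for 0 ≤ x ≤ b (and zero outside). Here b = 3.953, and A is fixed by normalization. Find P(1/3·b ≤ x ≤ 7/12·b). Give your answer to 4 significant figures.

The probability is P = ∫ |χ|² dx over [1/3·b, 7/12·b].
Since A² = 1/(b^5/30), this is the region integral divided by the full normalization integral.
Let u = x/b; then A² and the length scale cancel, so P = ∫_{1/3}^{7/12} u^2·(1 - u)^2 du ÷ ∫_{0}^{1} u^2·(1 - u)^2 du.
With ∫ u^2·(1 - u)^2 du = u^3·(6·u^2 - 15·u + 10)/30 + C, the region integral is ≈ 0.0147835 and the full one is 1/30.
Evaluating gives P = 0.44350.

P ≈ 0.4435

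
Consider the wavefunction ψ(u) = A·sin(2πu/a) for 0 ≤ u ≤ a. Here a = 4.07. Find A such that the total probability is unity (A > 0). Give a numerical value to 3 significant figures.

We need A² ∫|f|² du = 1, taking the integral from 0 to a.
The integral (without the A² prefactor) comes out to a/2.
With a = 4.07: A² = 0.4914 and A = 0.7010.

A ≈ 0.701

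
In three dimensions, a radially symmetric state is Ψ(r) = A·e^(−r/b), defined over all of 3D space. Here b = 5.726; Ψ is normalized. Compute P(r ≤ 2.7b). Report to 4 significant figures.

With dV = 4πr²dr, the probability is ∫|Ψ|² dV over r ≤ 2.7b.
A² is fixed by ∫₀^∞ 4πr²|Ψ|² dr = 1, i.e. A² = (π·b^3)^(−1).
Let u = r/b; then A², 4π and the length scale all cancel, so P = ∫_{0}^{2.7} u^2·e^(-2·u) du ÷ ∫_{0}^{∞} u^2·e^(-2·u) du.
With ∫ u^2·e^(-2·u) du = -(2·u^2 + 2·u + 1)·e^(-2·u)/4 + C, the region integral is 1/4 - 1049·e^(-27/5)/200 and the full one is 1/4.
The region integral divided by the full integral gives P = 0.90524.

P ≈ 0.9052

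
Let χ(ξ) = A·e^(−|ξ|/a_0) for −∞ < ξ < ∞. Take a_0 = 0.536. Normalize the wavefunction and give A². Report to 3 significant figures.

A^2 ≈ 1.87

Require ∫ |χ|² dξ = 1 over the whole domain.
Using ∫₀^∞ ξⁿ e^(−αξ) dξ = n!/αⁿ⁺¹, the integral (without the A² prefactor) comes out to a_0.
So A² = (a_0)^(−1).
Plugging in a_0 = 0.536 yields A = 1.366.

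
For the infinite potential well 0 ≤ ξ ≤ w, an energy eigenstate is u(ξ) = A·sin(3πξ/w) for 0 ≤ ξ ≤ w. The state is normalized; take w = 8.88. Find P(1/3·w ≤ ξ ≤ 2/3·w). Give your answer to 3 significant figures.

P ≈ 0.333

|u|² is the probability density, so P = ∫_{1/3·w}^{2/3·w} |u|² dξ.
Since A² = 1/(w/2), this is the region integral divided by the full normalization integral.
In terms of t = ξ/w (A² and the length scale cancel between numerator and denominator), P = [∫_{1/3}^{2/3} sin(3·π·t)^2 dt] / [∫_{0}^{1} sin(3·π·t)^2 dt].
With ∫ sin(3·π·t)^2 dt = t/2 - sin(6·π·t)/(12·π) + C, the region integral is 1/6 and the full one is 1/2.
Taking the ratio, P = 1/3.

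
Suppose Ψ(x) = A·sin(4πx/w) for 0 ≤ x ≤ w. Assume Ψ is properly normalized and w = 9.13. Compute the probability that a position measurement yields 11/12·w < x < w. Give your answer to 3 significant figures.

P = ∫_{11/12·w}^{w} |Ψ(x)|² dx.
Since A² = 1/(w/2), this is the region integral divided by the full normalization integral.
In terms of u = x/w (A² and the length scale cancel between numerator and denominator), P = [∫_{11/12}^{1} sin(4·π·u)^2 du] / [∫_{0}^{1} sin(4·π·u)^2 du].
An antiderivative of sin(4·π·u)^2 is u/2 - sin(4·π·u)·cos(4·π·u)/(8·π); evaluating from 11/12 to 1 gives -√(3)/(32·π) + 1/24, while the full integral is 1/2.
The result is P = (-√(3)/16 + π/12)/π.

P ≈ 0.0489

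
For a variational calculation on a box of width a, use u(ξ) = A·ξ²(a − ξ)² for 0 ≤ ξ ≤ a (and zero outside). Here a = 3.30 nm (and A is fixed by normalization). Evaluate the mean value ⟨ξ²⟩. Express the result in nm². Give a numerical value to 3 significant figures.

⟨ξ²⟩ = ∫ ξ^2 |u|² dξ over the full domain.
Expanding the polynomial and integrating term by term, the ratio of the moment integral to the normalization integral gives ⟨ξ²⟩ = 3·a^2/11.
Putting a = 3.30 gives 2.970.

⟨ξ^2⟩ ≈ 2.97 nm^2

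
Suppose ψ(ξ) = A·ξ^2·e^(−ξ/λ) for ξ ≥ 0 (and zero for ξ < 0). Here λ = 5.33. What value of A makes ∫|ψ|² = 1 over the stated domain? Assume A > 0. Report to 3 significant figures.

We need A² ∫|f|² dξ = 1, taking the integral from 0 to ∞.
Recall ∫₀^∞ ξ^m e^(−ξ/β) dξ = m!·β^(m+1), the integral (without the A² prefactor) comes out to 3·λ^5/4.
So A² = (3·λ^5/4)^(−1).
Plugging in λ = 5.33 yields A = 0.01761.

A ≈ 0.0176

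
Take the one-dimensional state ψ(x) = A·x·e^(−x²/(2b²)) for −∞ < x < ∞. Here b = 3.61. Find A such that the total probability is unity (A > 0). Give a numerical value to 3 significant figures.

The normalization condition is ∫|ψ|² dx = 1 from −∞ to ∞.
The integral (without the A² prefactor) comes out to √(π)·b^3/2.
Hence A² = 1/[√(π)·b^3/2].
Plugging in b = 3.61 yields A = 0.1549.

A ≈ 0.155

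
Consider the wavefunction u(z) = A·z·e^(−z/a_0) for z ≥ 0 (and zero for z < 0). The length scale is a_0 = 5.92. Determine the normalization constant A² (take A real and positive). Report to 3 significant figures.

Require ∫ |u|² dz = 1 over the whole domain.
The integral (without the A² prefactor) comes out to a_0^3/4.
Plugging in a_0 = 5.92 yields A = 0.1389.

A^2 ≈ 0.0193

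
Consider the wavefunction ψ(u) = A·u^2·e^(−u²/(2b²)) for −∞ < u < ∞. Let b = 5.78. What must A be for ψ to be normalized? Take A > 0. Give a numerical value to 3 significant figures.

We need A² ∫|f|² du = 1, taking the integral from −∞ to ∞.
With ψ = A·u^2·e^(−u²/(2b²)), the integral evaluates to A²·[3·√(π)·b^5/4].
Setting this equal to 1 gives A² = 1/(3·√(π)·b^5/4).
Substituting b = 5.78 gives A² = 0.0001166, so A = 0.01080.

A ≈ 0.0108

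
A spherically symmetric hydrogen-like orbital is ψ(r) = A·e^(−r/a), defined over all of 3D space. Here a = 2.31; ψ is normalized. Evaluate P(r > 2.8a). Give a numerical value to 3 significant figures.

P = ∫ |ψ|² 4πr² dr over r > 2.8a.
Normalization gives A² = 1/(π·a^3).
In terms of u = r/a (A², 4π and the length scale all cancel between numerator and denominator), P = [∫_{2.8}^{∞} u^2·e^(-2·u) du] / [∫_{0}^{∞} u^2·e^(-2·u) du].
With ∫ u^2·e^(-2·u) du = -(2·u^2 + 2·u + 1)·e^(-2·u)/4 + C, the region integral is 557·e^(-28/5)/100 and the full one is 1/4.
This evaluates to P = 0.08239.

P ≈ 0.0824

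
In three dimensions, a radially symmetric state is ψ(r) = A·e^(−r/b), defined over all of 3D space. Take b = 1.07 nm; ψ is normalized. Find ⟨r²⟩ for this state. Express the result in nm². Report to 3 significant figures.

The expectation value is the |ψ|²-weighted average of r^2: ∫ r^2|ψ|² 4πr² dr.
The ratio of the moment integral to the normalization integral gives ⟨r²⟩ = 3·b^2.
Putting b = 1.07 gives 3.435.

⟨r^2⟩ ≈ 3.43 nm^2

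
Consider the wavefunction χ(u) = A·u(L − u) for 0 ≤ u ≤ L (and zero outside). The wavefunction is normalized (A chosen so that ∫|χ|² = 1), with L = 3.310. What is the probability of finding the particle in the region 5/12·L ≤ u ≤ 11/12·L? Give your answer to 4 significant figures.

P = ∫_{5/12·L}^{11/12·L} |χ(u)|² du.
The normalization integral ∫|χ|²du over the whole domain equals L^5/30·A², and A² cancels in the ratio.
Substituting t = u/L, A² and the length scale cancel in the ratio: P = ∫_{5/12}^{11/12} t^2·(1 - t)^2 dt / ∫_{0}^{1} t^2·(1 - t)^2 dt.
With ∫ t^2·(1 - t)^2 dt = t^3·(6·t^2 - 15·t + 10)/30 + C, the region integral is ≈ 0.0216098 and the full one is 1/30.
This works out to P = 4481/6912.

P ≈ 0.6483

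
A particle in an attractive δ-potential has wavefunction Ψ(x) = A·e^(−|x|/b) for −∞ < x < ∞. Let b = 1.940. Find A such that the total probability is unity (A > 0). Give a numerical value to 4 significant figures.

Require ∫ |Ψ|² dx = 1 over the whole domain.
With Ψ = A·e^(−|x|/b), the integral evaluates to A²·[b].
With b = 1.940: A² = 0.51546 and A = 0.71796.

A ≈ 0.7180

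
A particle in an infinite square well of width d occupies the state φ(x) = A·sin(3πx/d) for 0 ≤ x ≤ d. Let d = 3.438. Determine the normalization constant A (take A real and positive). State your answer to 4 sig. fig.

Require ∫ |φ|² dx = 1 over the whole domain.
Using sin²θ = (1 − cos 2θ)/2, ∫|φ|² dx = A²·(d/2).
With d = 3.438: A² = 0.58173 and A = 0.76271.

A ≈ 0.7627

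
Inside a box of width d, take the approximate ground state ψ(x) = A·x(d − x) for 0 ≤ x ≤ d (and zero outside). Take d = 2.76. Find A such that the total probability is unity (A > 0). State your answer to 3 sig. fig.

A ≈ 0.433

We need A² ∫|f|² dx = 1, taking the integral from 0 to d.
Expanding the polynomial and integrating term by term, ∫|ψ|² dx = A²·(d^5/30).
Setting this equal to 1 gives A² = 1/(d^5/30).
With d = 2.76: A² = 0.1873 and A = 0.4328.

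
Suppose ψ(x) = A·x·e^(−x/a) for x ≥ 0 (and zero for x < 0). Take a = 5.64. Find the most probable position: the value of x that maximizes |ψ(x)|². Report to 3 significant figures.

The maximum of |ψ(x)|² occurs where its derivative vanishes.
This gives x = a.
With a = 5.64, the most probable position is 5.640.

x ≈ 5.64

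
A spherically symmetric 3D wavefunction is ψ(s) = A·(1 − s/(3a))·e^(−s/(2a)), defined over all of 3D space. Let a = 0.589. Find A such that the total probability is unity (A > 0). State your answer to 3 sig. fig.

Normalization requires ∫|ψ|² 4πs² ds = 1, integrated from 0 to ∞.
(Spherical symmetry: dV = 4πs² ds.)
Recall ∫₀^∞ s^m e^(−s/β) ds = m!·β^(m+1), with ψ = A·(1 − s/(3a))·e^(−s/(2a)), the integral evaluates to A²·[8·π·a^3/3].
Plugging in a = 0.589 yields A = 0.7643.

A ≈ 0.764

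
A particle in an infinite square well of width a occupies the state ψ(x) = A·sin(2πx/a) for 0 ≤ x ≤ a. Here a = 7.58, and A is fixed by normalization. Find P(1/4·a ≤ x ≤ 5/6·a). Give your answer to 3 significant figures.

P ≈ 0.652

The probability is P = ∫ |ψ|² dx over [1/4·a, 5/6·a].
With A² fixed by ∫|ψ|² = 1, i.e. A² = (a/2)^(−1), substitute and integrate.
Substituting u = x/a, A² and the length scale cancel in the ratio: P = ∫_{1/4}^{5/6} sin(2·π·u)^2 du / ∫_{0}^{1} sin(2·π·u)^2 du.
An antiderivative of sin(2·π·u)^2 is u/2 - sin(4·π·u)/(8·π); evaluating from 1/4 to 5/6 gives √(3)/(16·π) + 7/24, while the full integral is 1/2.
This works out to P = √(3)/(8·π) + 7/12.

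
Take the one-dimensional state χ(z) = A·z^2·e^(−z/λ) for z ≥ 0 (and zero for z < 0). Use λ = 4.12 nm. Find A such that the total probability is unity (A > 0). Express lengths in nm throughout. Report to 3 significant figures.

Require ∫ |χ|² dz = 1 over the whole domain.
Recall ∫₀^∞ z^m e^(−z/β) dz = m!·β^(m+1), ∫|χ|² dz = A²·(3·λ^5/4).
Setting this equal to 1 gives A² = 1/(3·λ^5/4).
Substituting λ = 4.12 gives A² = 0.001123, so A = 0.03351.

A ≈ 0.0335 nm^(-5/2)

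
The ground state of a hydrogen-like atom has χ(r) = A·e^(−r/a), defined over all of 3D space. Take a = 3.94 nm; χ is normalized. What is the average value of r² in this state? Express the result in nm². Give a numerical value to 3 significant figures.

By definition ⟨r²⟩ = ∫ r^2 |χ(r)|² 4πr² dr.
Since the A² factors cancel between numerator and denominator, ⟨r²⟩ = 3·a^2.
With a = 3.94, ⟨r^2⟩ = 46.57.

⟨r^2⟩ ≈ 46.6 nm^2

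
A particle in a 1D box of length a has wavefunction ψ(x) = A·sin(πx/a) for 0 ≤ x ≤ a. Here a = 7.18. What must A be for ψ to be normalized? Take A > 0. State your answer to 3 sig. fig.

A ≈ 0.528

We need A² ∫|f|² dx = 1, taking the integral from 0 to a.
∫|ψ|² dx = A²·(a/2).
With a = 7.18: A² = 0.2786 and A = 0.5278.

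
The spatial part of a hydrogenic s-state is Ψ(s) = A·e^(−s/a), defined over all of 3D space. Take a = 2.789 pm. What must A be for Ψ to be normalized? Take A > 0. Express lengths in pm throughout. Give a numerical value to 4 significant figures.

Normalization requires ∫|Ψ|² 4πs² ds = 1, integrated from 0 to ∞.
(Spherical symmetry: dV = 4πs² ds.)
Carrying out the integral gives A² · π·a^3.
So A² = (π·a^3)^(−1).
Plugging in a = 2.789 yields A = 0.12113.

A ≈ 0.1211 pm^(-3/2)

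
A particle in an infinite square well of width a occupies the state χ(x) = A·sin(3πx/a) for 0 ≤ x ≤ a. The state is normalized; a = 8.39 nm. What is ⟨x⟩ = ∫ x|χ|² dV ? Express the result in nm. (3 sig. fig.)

The expectation value is the |χ|²-weighted average of x: ∫ x|χ|² dx.
Since the A² factors cancel between numerator and denominator, ⟨x⟩ = a/2.
Putting a = 8.39 gives 4.195.

⟨x⟩ ≈ 4.20 nm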